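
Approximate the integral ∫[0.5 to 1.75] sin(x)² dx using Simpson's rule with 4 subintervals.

f(x) = sin(x)²
a = 0.5, b = 1.75, n = 4
h = (b - a)/n = 0.312500

Simpson's rule: (h/3)[f(x₀) + 4f(x₁) + 2f(x₂) + ... + f(xₙ)]

x_0 = 0.5000, f(x_0) = 0.229849, coefficient = 1
x_1 = 0.8125, f(x_1) = 0.527089, coefficient = 4
x_2 = 1.1250, f(x_2) = 0.814087, coefficient = 2
x_3 = 1.4375, f(x_3) = 0.982337, coefficient = 4
x_4 = 1.7500, f(x_4) = 0.968228, coefficient = 1

I ≈ (0.312500/3) × 8.863953 = 0.923328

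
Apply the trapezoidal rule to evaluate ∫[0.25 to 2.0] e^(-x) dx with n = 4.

f(x) = e^(-x)
a = 0.25, b = 2.0, n = 4
h = (b - a)/n = 0.437500

Trapezoidal rule: (h/2)[f(x₀) + 2f(x₁) + 2f(x₂) + ... + f(xₙ)]

x_0 = 0.2500, f(x_0) = 0.778801, coefficient = 1
x_1 = 0.6875, f(x_1) = 0.502832, coefficient = 2
x_2 = 1.1250, f(x_2) = 0.324652, coefficient = 2
x_3 = 1.5625, f(x_3) = 0.209611, coefficient = 2
x_4 = 2.0000, f(x_4) = 0.135335, coefficient = 1

I ≈ (0.437500/2) × 2.988327 = 0.653697
Exact value: 0.643465
Error: 0.010231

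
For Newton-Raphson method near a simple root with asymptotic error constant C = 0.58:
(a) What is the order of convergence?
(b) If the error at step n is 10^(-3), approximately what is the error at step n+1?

(a) Newton-Raphson has quadratic (order 2) convergence near simple roots.
    This means |e_{n+1}| ≈ C|e_n|².

(b) With |e_n| = 10^(-3) and C = 0.58:
    |e_{n+1}| ≈ 0.58 × (10^(-3))² = 0.58 × 10^(-6)

(a) 2 (quadratic); (b) |e_{n+1}| ≈ 5.800e-07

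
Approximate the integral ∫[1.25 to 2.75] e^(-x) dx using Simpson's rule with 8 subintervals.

f(x) = e^(-x)
a = 1.25, b = 2.75, n = 8
h = (b - a)/n = 0.187500

Simpson's rule: (h/3)[f(x₀) + 4f(x₁) + 2f(x₂) + ... + f(xₙ)]

x_0 = 1.2500, f(x_0) = 0.286505, coefficient = 1
x_1 = 1.4375, f(x_1) = 0.237521, coefficient = 4
x_2 = 1.6250, f(x_2) = 0.196912, coefficient = 2
x_3 = 1.8125, f(x_3) = 0.163246, coefficient = 4
x_4 = 2.0000, f(x_4) = 0.135335, coefficient = 2
x_5 = 2.1875, f(x_5) = 0.112197, coefficient = 4
x_6 = 2.3750, f(x_6) = 0.093014, coefficient = 2
x_7 = 2.5625, f(x_7) = 0.077112, coefficient = 4
x_8 = 2.7500, f(x_8) = 0.063928, coefficient = 1

I ≈ (0.187500/3) × 3.561255 = 0.222578
Exact value: 0.222577
Error: 0.000002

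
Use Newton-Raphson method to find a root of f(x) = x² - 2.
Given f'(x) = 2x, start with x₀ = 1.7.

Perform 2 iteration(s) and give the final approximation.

f(x) = x² - 2
f'(x) = 2x
x₀ = 1.7

Newton-Raphson formula: x_{n+1} = x_n - f(x_n)/f'(x_n)

Iteration 1:
  f(1.700000) = 0.890000
  f'(1.700000) = 3.400000
  x_1 = 1.700000 - 0.890000/3.400000 = 1.438235
Iteration 2:
  f(1.438235) = 0.068521
  f'(1.438235) = 2.876471
  x_2 = 1.438235 - 0.068521/2.876471 = 1.414414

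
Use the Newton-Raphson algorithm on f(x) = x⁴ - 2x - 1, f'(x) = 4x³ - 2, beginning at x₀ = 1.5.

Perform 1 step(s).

f(x) = x⁴ - 2x - 1
f'(x) = 4x³ - 2
x₀ = 1.5

Newton-Raphson formula: x_{n+1} = x_n - f(x_n)/f'(x_n)

Iteration 1:
  f(1.500000) = 1.062500
  f'(1.500000) = 11.500000
  x_1 = 1.500000 - 1.062500/11.500000 = 1.407609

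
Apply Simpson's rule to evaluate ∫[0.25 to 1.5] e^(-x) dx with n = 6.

f(x) = e^(-x)
a = 0.25, b = 1.5, n = 6
h = (b - a)/n = 0.208333

Simpson's rule: (h/3)[f(x₀) + 4f(x₁) + 2f(x₂) + ... + f(xₙ)]

x_0 = 0.2500, f(x_0) = 0.778801, coefficient = 1
x_1 = 0.4583, f(x_1) = 0.632337, coefficient = 4
x_2 = 0.6667, f(x_2) = 0.513417, coefficient = 2
x_3 = 0.8750, f(x_3) = 0.416862, coefficient = 4
x_4 = 1.0833, f(x_4) = 0.338465, coefficient = 2
x_5 = 1.2917, f(x_5) = 0.274812, coefficient = 4
x_6 = 1.5000, f(x_6) = 0.223130, coefficient = 1

I ≈ (0.208333/3) × 8.001740 = 0.555676
Exact value: 0.555671
Error: 0.000006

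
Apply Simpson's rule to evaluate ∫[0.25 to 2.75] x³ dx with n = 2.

f(x) = x³
a = 0.25, b = 2.75, n = 2
h = (b - a)/n = 1.250000

Simpson's rule: (h/3)[f(x₀) + 4f(x₁) + 2f(x₂) + ... + f(xₙ)]

x_0 = 0.2500, f(x_0) = 0.015625, coefficient = 1
x_1 = 1.5000, f(x_1) = 3.375000, coefficient = 4
x_2 = 2.7500, f(x_2) = 20.796875, coefficient = 1

I ≈ (1.250000/3) × 34.312500 = 14.296875
Exact value: 14.296875
Error: 0.000000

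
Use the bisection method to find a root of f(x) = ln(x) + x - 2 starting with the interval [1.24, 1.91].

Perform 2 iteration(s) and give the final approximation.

f(x) = ln(x) + x - 2
Initial interval: [1.24, 1.91]

Iteration 1:
  c_1 = (1.240000 + 1.910000)/2 = 1.575000
  f(c_1) = f(1.575000) = 0.029255
  f(a) × f(c) < 0, new interval: [1.240000, 1.575000]
Iteration 2:
  c_2 = (1.240000 + 1.575000)/2 = 1.407500
  f(c_2) = f(1.407500) = -0.250685
  f(a) × f(c) ≥ 0, new interval: [1.407500, 1.575000]

After 2 iteration(s), the approximation is c_2 = 1.407500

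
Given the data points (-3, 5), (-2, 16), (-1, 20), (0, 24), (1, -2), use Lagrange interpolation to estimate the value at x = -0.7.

Lagrange interpolation formula:
P(x) = Σ yᵢ × Lᵢ(x)
where Lᵢ(x) = Π_{j≠i} (x - xⱼ)/(xᵢ - xⱼ)

L_0(-0.7) = (-0.7 - (-2))/(-3 - (-2)) × (-0.7 - (-1))/(-3 - (-1)) × (-0.7 - 0)/(-3 - 0) × (-0.7 - 1)/(-3 - 1) = 0.019338
L_1(-0.7) = (-0.7 - (-3))/(-2 - (-3)) × (-0.7 - (-1))/(-2 - (-1)) × (-0.7 - 0)/(-2 - 0) × (-0.7 - 1)/(-2 - 1) = -0.136850
L_2(-0.7) = (-0.7 - (-3))/(-1 - (-3)) × (-0.7 - (-2))/(-1 - (-2)) × (-0.7 - 0)/(-1 - 0) × (-0.7 - 1)/(-1 - 1) = 0.889525
L_3(-0.7) = (-0.7 - (-3))/(0 - (-3)) × (-0.7 - (-2))/(0 - (-2)) × (-0.7 - (-1))/(0 - (-1)) × (-0.7 - 1)/(0 - 1) = 0.254150
L_4(-0.7) = (-0.7 - (-3))/(1 - (-3)) × (-0.7 - (-2))/(1 - (-2)) × (-0.7 - (-1))/(1 - (-1)) × (-0.7 - 0)/(1 - 0) = -0.026163

P(-0.7) = 5×L_0(-0.7) + 16×L_1(-0.7) + 20×L_2(-0.7) + 24×L_3(-0.7) + (-2)×L_4(-0.7)
P(-0.7) = 21.849512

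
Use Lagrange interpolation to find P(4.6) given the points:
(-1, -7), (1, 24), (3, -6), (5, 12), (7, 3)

Lagrange interpolation formula:
P(x) = Σ yᵢ × Lᵢ(x)
where Lᵢ(x) = Π_{j≠i} (x - xⱼ)/(xᵢ - xⱼ)

L_0(4.6) = (4.6 - 1)/(-1 - 1) × (4.6 - 3)/(-1 - 3) × (4.6 - 5)/(-1 - 5) × (4.6 - 7)/(-1 - 7) = 0.014400
L_1(4.6) = (4.6 - (-1))/(1 - (-1)) × (4.6 - 3)/(1 - 3) × (4.6 - 5)/(1 - 5) × (4.6 - 7)/(1 - 7) = -0.089600
L_2(4.6) = (4.6 - (-1))/(3 - (-1)) × (4.6 - 1)/(3 - 1) × (4.6 - 5)/(3 - 5) × (4.6 - 7)/(3 - 7) = 0.302400
L_3(4.6) = (4.6 - (-1))/(5 - (-1)) × (4.6 - 1)/(5 - 1) × (4.6 - 3)/(5 - 3) × (4.6 - 7)/(5 - 7) = 0.806400
L_4(4.6) = (4.6 - (-1))/(7 - (-1)) × (4.6 - 1)/(7 - 1) × (4.6 - 3)/(7 - 3) × (4.6 - 5)/(7 - 5) = -0.033600

P(4.6) = (-7)×L_0(4.6) + 24×L_1(4.6) + (-6)×L_2(4.6) + 12×L_3(4.6) + 3×L_4(4.6)
P(4.6) = 5.510400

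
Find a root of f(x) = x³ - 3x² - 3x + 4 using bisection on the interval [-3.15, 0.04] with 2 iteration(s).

f(x) = x³ - 3x² - 3x + 4
Initial interval: [-3.15, 0.04]

Iteration 1:
  c_1 = (-3.150000 + 0.040000)/2 = -1.555000
  f(c_1) = f(-1.555000) = -2.349104
  f(a) × f(c) ≥ 0, new interval: [-1.555000, 0.040000]
Iteration 2:
  c_2 = (-1.555000 + 0.040000)/2 = -0.757500
  f(c_2) = f(-0.757500) = 4.116423
  f(a) × f(c) < 0, new interval: [-1.555000, -0.757500]

After 2 iteration(s), the approximation is c_2 = -0.757500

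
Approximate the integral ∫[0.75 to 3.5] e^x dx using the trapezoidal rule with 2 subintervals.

f(x) = e^x
a = 0.75, b = 3.5, n = 2
h = (b - a)/n = 1.375000

Trapezoidal rule: (h/2)[f(x₀) + 2f(x₁) + 2f(x₂) + ... + f(xₙ)]

x_0 = 0.7500, f(x_0) = 2.117000, coefficient = 1
x_1 = 2.1250, f(x_1) = 8.372897, coefficient = 2
x_2 = 3.5000, f(x_2) = 33.115452, coefficient = 1

I ≈ (1.375000/2) × 51.978247 = 35.735045
Exact value: 30.998452
Error: 4.736593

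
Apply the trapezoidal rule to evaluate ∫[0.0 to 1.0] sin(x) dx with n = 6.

f(x) = sin(x)
a = 0.0, b = 1.0, n = 6
h = (b - a)/n = 0.166667

Trapezoidal rule: (h/2)[f(x₀) + 2f(x₁) + 2f(x₂) + ... + f(xₙ)]

x_0 = 0.0000, f(x_0) = 0.000000, coefficient = 1
x_1 = 0.1667, f(x_1) = 0.165896, coefficient = 2
x_2 = 0.3333, f(x_2) = 0.327195, coefficient = 2
x_3 = 0.5000, f(x_3) = 0.479426, coefficient = 2
x_4 = 0.6667, f(x_4) = 0.618370, coefficient = 2
x_5 = 0.8333, f(x_5) = 0.740177, coefficient = 2
x_6 = 1.0000, f(x_6) = 0.841471, coefficient = 1

I ≈ (0.166667/2) × 5.503597 = 0.458633
Exact value: 0.459698
Error: 0.001065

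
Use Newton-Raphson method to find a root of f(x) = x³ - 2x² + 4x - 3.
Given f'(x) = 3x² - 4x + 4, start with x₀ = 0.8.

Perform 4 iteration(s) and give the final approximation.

f(x) = x³ - 2x² + 4x - 3
f'(x) = 3x² - 4x + 4
x₀ = 0.8

Newton-Raphson formula: x_{n+1} = x_n - f(x_n)/f'(x_n)

Iteration 1:
  f(0.800000) = -0.568000
  f'(0.800000) = 2.720000
  x_1 = 0.800000 - (-0.568000)/2.720000 = 1.008824
Iteration 2:
  f(1.008824) = 0.026549
  f'(1.008824) = 3.017881
  x_2 = 1.008824 - 0.026549/3.017881 = 1.000026
Iteration 3:
  f(1.000026) = 0.000079
  f'(1.000026) = 3.000053
  x_3 = 1.000026 - 0.000079/3.000053 = 1.000000
Iteration 4:
  f(1.000000) = 0.000000
  f'(1.000000) = 3.000000
  x_4 = 1.000000 - 0.000000/3.000000 = 1.000000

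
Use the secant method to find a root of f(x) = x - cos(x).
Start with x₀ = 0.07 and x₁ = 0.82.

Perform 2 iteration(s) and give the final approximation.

f(x) = x - cos(x)
x₀ = 0.07, x₁ = 0.82

Secant formula: x_{n+1} = x_n - f(x_n)(x_n - x_{n-1})/(f(x_n) - f(x_{n-1}))

Iteration 1:
  f(0.070000) = -0.927551
  f(0.820000) = 0.137779
  x_2 = 0.820000 - 0.137779×(0.820000 - 0.070000)/(0.137779 - (-0.927551))
       = 0.723003
Iteration 2:
  f(0.820000) = 0.137779
  f(0.723003) = -0.026820
  x_3 = 0.723003 - (-0.026820)×(0.723003 - 0.820000)/(-0.026820 - 0.137779)
       = 0.738807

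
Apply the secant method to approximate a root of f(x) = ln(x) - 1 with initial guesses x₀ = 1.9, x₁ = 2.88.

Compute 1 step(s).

f(x) = ln(x) - 1
x₀ = 1.9, x₁ = 2.88

Secant formula: x_{n+1} = x_n - f(x_n)(x_n - x_{n-1})/(f(x_n) - f(x_{n-1}))

Iteration 1:
  f(1.900000) = -0.358146
  f(2.880000) = 0.057790
  x_2 = 2.880000 - 0.057790×(2.880000 - 1.900000)/(0.057790 - (-0.358146))
       = 2.743839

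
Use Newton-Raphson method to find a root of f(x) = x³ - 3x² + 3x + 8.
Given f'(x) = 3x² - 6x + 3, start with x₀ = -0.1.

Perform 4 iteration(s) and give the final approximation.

f(x) = x³ - 3x² + 3x + 8
f'(x) = 3x² - 6x + 3
x₀ = -0.1

Newton-Raphson formula: x_{n+1} = x_n - f(x_n)/f'(x_n)

Iteration 1:
  f(-0.100000) = 7.669000
  f'(-0.100000) = 3.630000
  x_1 = -0.100000 - 7.669000/3.630000 = -2.212672
Iteration 2:
  f(-2.212672) = -24.158833
  f'(-2.212672) = 30.963788
  x_2 = -2.212672 - (-24.158833)/30.963788 = -1.432444
Iteration 3:
  f(-1.432444) = -5.392238
  f'(-1.432444) = 17.750345
  x_3 = -1.432444 - (-5.392238)/17.750345 = -1.128661
Iteration 4:
  f(-1.128661) = -0.645390
  f'(-1.128661) = 13.593599
  x_4 = -1.128661 - (-0.645390)/13.593599 = -1.081184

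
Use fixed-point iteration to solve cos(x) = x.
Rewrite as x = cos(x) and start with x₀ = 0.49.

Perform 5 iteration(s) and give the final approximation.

Equation: cos(x) = x
Fixed-point form: x = cos(x)
x₀ = 0.49

x_1 = g(0.490000) = 0.882333
x_2 = g(0.882333) = 0.635351
x_3 = g(0.635351) = 0.804863
x_4 = g(0.804863) = 0.693210
x_5 = g(0.693210) = 0.769199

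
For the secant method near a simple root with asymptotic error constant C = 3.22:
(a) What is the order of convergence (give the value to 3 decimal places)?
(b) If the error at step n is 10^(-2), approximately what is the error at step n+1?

(a) Secant method has superlinear convergence with order φ = (1+√5)/2 ≈ 1.618.
    This means |e_{n+1}| ≈ C|e_n|^1.618.

(b) With |e_n| = 10^(-2) and C = 3.22:
    |e_{n+1}| ≈ 3.22 × (10^(-2))^1.618 = 3.22 × 10^(-3.24)

(a) ≈ 1.618 (golden ratio); (b) |e_{n+1}| ≈ 1.870e-03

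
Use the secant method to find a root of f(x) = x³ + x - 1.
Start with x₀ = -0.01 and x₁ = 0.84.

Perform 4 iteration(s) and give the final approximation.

f(x) = x³ + x - 1
x₀ = -0.01, x₁ = 0.84

Secant formula: x_{n+1} = x_n - f(x_n)(x_n - x_{n-1})/(f(x_n) - f(x_{n-1}))

Iteration 1:
  f(-0.010000) = -1.010001
  f(0.840000) = 0.432704
  x_2 = 0.840000 - 0.432704×(0.840000 - (-0.010000))/(0.432704 - (-1.010001))
       = 0.585063
Iteration 2:
  f(0.840000) = 0.432704
  f(0.585063) = -0.214670
  x_3 = 0.585063 - (-0.214670)×(0.585063 - 0.840000)/(-0.214670 - 0.432704)
       = 0.669601
Iteration 3:
  f(0.585063) = -0.214670
  f(0.669601) = -0.030174
  x_4 = 0.669601 - (-0.030174)×(0.669601 - 0.585063)/(-0.030174 - (-0.214670))
       = 0.683426
Iteration 4:
  f(0.669601) = -0.030174
  f(0.683426) = 0.002636
  x_5 = 0.683426 - 0.002636×(0.683426 - 0.669601)/(0.002636 - (-0.030174))
       = 0.682316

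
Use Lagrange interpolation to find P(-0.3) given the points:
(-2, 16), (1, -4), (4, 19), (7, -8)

Lagrange interpolation formula:
P(x) = Σ yᵢ × Lᵢ(x)
where Lᵢ(x) = Π_{j≠i} (x - xⱼ)/(xᵢ - xⱼ)

L_0(-0.3) = (-0.3 - 1)/(-2 - 1) × (-0.3 - 4)/(-2 - 4) × (-0.3 - 7)/(-2 - 7) = 0.251895
L_1(-0.3) = (-0.3 - (-2))/(1 - (-2)) × (-0.3 - 4)/(1 - 4) × (-0.3 - 7)/(1 - 7) = 0.988204
L_2(-0.3) = (-0.3 - (-2))/(4 - (-2)) × (-0.3 - 1)/(4 - 1) × (-0.3 - 7)/(4 - 7) = -0.298759
L_3(-0.3) = (-0.3 - (-2))/(7 - (-2)) × (-0.3 - 1)/(7 - 1) × (-0.3 - 4)/(7 - 4) = 0.058660

P(-0.3) = 16×L_0(-0.3) + (-4)×L_1(-0.3) + 19×L_2(-0.3) + (-8)×L_3(-0.3)
P(-0.3) = -6.068204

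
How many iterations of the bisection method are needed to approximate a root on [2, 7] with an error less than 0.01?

We need (b-a)/2^n ≤ 0.01
(7 - 2)/2^n ≤ 0.01
5/2^n ≤ 0.01
2^n ≥ 500
n ≥ log₂(500) = 8.97
n ≥ 9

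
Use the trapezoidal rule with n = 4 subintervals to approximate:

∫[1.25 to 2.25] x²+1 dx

f(x) = x²+1
a = 1.25, b = 2.25, n = 4
h = (b - a)/n = 0.250000

Trapezoidal rule: (h/2)[f(x₀) + 2f(x₁) + 2f(x₂) + ... + f(xₙ)]

x_0 = 1.2500, f(x_0) = 2.562500, coefficient = 1
x_1 = 1.5000, f(x_1) = 3.250000, coefficient = 2
x_2 = 1.7500, f(x_2) = 4.062500, coefficient = 2
x_3 = 2.0000, f(x_3) = 5.000000, coefficient = 2
x_4 = 2.2500, f(x_4) = 6.062500, coefficient = 1

I ≈ (0.250000/2) × 33.250000 = 4.156250
Exact value: 4.145833
Error: 0.010417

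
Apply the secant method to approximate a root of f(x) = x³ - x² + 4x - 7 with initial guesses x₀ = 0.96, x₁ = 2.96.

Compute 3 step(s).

f(x) = x³ - x² + 4x - 7
x₀ = 0.96, x₁ = 2.96

Secant formula: x_{n+1} = x_n - f(x_n)(x_n - x_{n-1})/(f(x_n) - f(x_{n-1}))

Iteration 1:
  f(0.960000) = -3.196864
  f(2.960000) = 22.012736
  x_2 = 2.960000 - 22.012736×(2.960000 - 0.960000)/(22.012736 - (-3.196864))
       = 1.213623
Iteration 2:
  f(2.960000) = 22.012736
  f(1.213623) = -1.830868
  x_3 = 1.213623 - (-1.830868)×(1.213623 - 2.960000)/(-1.830868 - 22.012736)
       = 1.347721
Iteration 3:
  f(1.213623) = -1.830868
  f(1.347721) = -0.977532
  x_4 = 1.347721 - (-0.977532)×(1.347721 - 1.213623)/(-0.977532 - (-1.830868))
       = 1.501336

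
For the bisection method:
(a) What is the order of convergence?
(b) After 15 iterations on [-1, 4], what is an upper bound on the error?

(a) Bisection has linear (order 1) convergence; the error is halved each step.

(b) Error bound = (b-a)/2^n = (4 - (-1))/2^{15}
    = 5/2^{15}

(a) 1 (linear); (b) error ≤ 1.53e-04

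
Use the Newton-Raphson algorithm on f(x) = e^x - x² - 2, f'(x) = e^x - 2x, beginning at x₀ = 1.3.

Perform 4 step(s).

f(x) = e^x - x² - 2
f'(x) = e^x - 2x
x₀ = 1.3

Newton-Raphson formula: x_{n+1} = x_n - f(x_n)/f'(x_n)

Iteration 1:
  f(1.300000) = -0.020703
  f'(1.300000) = 1.069297
  x_1 = 1.300000 - (-0.020703)/1.069297 = 1.319362
Iteration 2:
  f(1.319362) = 0.000317
  f'(1.319362) = 1.102309
  x_2 = 1.319362 - 0.000317/1.102309 = 1.319074
Iteration 3:
  f(1.319074) = 0.000000
  f'(1.319074) = 1.101808
  x_3 = 1.319074 - 0.000000/1.101808 = 1.319074
Iteration 4:
  f(1.319074) = 0.000000
  f'(1.319074) = 1.101808
  x_4 = 1.319074 - 0.000000/1.101808 = 1.319074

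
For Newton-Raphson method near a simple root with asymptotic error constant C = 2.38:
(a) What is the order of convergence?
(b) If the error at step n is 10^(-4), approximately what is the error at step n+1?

(a) Newton-Raphson has quadratic (order 2) convergence near simple roots.
    This means |e_{n+1}| ≈ C|e_n|².

(b) With |e_n| = 10^(-4) and C = 2.38:
    |e_{n+1}| ≈ 2.38 × (10^(-4))² = 2.38 × 10^(-8)

(a) 2 (quadratic); (b) |e_{n+1}| ≈ 2.380e-08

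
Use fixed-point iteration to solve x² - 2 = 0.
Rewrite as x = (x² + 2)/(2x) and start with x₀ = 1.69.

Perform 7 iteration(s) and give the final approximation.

Equation: x² - 2 = 0
Fixed-point form: x = (x² + 2)/(2x)
x₀ = 1.69

x_1 = g(1.690000) = 1.436716
x_2 = g(1.436716) = 1.414390
x_3 = g(1.414390) = 1.414214
x_4 = g(1.414214) = 1.414214
x_5 = g(1.414214) = 1.414214
x_6 = g(1.414214) = 1.414214
x_7 = g(1.414214) = 1.414214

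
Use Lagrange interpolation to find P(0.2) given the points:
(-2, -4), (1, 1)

Lagrange interpolation formula:
P(x) = Σ yᵢ × Lᵢ(x)
where Lᵢ(x) = Π_{j≠i} (x - xⱼ)/(xᵢ - xⱼ)

L_0(0.2) = (0.2 - 1)/(-2 - 1) = 0.266667
L_1(0.2) = (0.2 - (-2))/(1 - (-2)) = 0.733333

P(0.2) = (-4)×L_0(0.2) + 1×L_1(0.2)
P(0.2) = -0.333333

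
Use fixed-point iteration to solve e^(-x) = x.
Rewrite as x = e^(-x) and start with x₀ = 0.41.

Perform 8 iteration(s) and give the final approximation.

Equation: e^(-x) = x
Fixed-point form: x = e^(-x)
x₀ = 0.41

x_1 = g(0.410000) = 0.663650
x_2 = g(0.663650) = 0.514968
x_3 = g(0.514968) = 0.597520
x_4 = g(0.597520) = 0.550175
x_5 = g(0.550175) = 0.576849
x_6 = g(0.576849) = 0.561665
x_7 = g(0.561665) = 0.570259
x_8 = g(0.570259) = 0.565379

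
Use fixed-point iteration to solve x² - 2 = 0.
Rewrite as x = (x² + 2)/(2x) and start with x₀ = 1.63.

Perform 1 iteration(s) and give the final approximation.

Equation: x² - 2 = 0
Fixed-point form: x = (x² + 2)/(2x)
x₀ = 1.63

x_1 = g(1.630000) = 1.428497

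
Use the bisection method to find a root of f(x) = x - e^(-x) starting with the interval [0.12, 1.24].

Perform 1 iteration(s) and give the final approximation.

f(x) = x - e^(-x)
Initial interval: [0.12, 1.24]

Iteration 1:
  c_1 = (0.120000 + 1.240000)/2 = 0.680000
  f(c_1) = f(0.680000) = 0.173383
  f(a) × f(c) < 0, new interval: [0.120000, 0.680000]

After 1 iteration(s), the approximation is c_1 = 0.680000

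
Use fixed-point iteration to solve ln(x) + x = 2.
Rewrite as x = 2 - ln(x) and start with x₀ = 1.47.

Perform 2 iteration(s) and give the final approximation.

Equation: ln(x) + x = 2
Fixed-point form: x = 2 - ln(x)
x₀ = 1.47

x_1 = g(1.470000) = 1.614738
x_2 = g(1.614738) = 1.520828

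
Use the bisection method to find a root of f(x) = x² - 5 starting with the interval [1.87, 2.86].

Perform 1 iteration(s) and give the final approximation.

f(x) = x² - 5
Initial interval: [1.87, 2.86]

Iteration 1:
  c_1 = (1.870000 + 2.860000)/2 = 2.365000
  f(c_1) = f(2.365000) = 0.593225
  f(a) × f(c) < 0, new interval: [1.870000, 2.365000]

After 1 iteration(s), the approximation is c_1 = 2.365000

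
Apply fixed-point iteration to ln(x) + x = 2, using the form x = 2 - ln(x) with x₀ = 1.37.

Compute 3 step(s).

Equation: ln(x) + x = 2
Fixed-point form: x = 2 - ln(x)
x₀ = 1.37

x_1 = g(1.370000) = 1.685189
x_2 = g(1.685189) = 1.478122
x_3 = g(1.478122) = 1.609228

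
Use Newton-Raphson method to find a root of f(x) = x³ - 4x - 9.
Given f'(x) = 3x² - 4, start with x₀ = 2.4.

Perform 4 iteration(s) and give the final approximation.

f(x) = x³ - 4x - 9
f'(x) = 3x² - 4
x₀ = 2.4

Newton-Raphson formula: x_{n+1} = x_n - f(x_n)/f'(x_n)

Iteration 1:
  f(2.400000) = -4.776000
  f'(2.400000) = 13.280000
  x_1 = 2.400000 - (-4.776000)/13.280000 = 2.759639
Iteration 2:
  f(2.759639) = 0.977763
  f'(2.759639) = 18.846815
  x_2 = 2.759639 - 0.977763/18.846815 = 2.707759
Iteration 3:
  f(2.707759) = 0.022143
  f'(2.707759) = 17.995878
  x_3 = 2.707759 - 0.022143/17.995878 = 2.706529
Iteration 4:
  f(2.706529) = 0.000012
  f'(2.706529) = 17.975892
  x_4 = 2.706529 - 0.000012/17.975892 = 2.706528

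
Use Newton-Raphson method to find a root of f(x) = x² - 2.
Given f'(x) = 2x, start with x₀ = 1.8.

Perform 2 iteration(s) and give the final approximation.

f(x) = x² - 2
f'(x) = 2x
x₀ = 1.8

Newton-Raphson formula: x_{n+1} = x_n - f(x_n)/f'(x_n)

Iteration 1:
  f(1.800000) = 1.240000
  f'(1.800000) = 3.600000
  x_1 = 1.800000 - 1.240000/3.600000 = 1.455556
Iteration 2:
  f(1.455556) = 0.118642
  f'(1.455556) = 2.911111
  x_2 = 1.455556 - 0.118642/2.911111 = 1.414801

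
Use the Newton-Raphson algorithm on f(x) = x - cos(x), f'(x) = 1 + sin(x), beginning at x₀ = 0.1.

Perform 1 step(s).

f(x) = x - cos(x)
f'(x) = 1 + sin(x)
x₀ = 0.1

Newton-Raphson formula: x_{n+1} = x_n - f(x_n)/f'(x_n)

Iteration 1:
  f(0.100000) = -0.895004
  f'(0.100000) = 1.099833
  x_1 = 0.100000 - (-0.895004)/1.099833 = 0.913763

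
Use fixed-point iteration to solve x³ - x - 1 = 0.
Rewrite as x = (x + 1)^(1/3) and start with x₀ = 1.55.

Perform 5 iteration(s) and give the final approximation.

Equation: x³ - x - 1 = 0
Fixed-point form: x = (x + 1)^(1/3)
x₀ = 1.55

x_1 = g(1.550000) = 1.366197
x_2 = g(1.366197) = 1.332550
x_3 = g(1.332550) = 1.326204
x_4 = g(1.326204) = 1.325000
x_5 = g(1.325000) = 1.324772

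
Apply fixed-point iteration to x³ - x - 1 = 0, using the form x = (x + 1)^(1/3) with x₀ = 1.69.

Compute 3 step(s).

Equation: x³ - x - 1 = 0
Fixed-point form: x = (x + 1)^(1/3)
x₀ = 1.69

x_1 = g(1.690000) = 1.390755
x_2 = g(1.390755) = 1.337145
x_3 = g(1.337145) = 1.327074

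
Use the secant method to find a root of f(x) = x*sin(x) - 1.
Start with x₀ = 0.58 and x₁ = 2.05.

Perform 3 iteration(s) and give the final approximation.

f(x) = x*sin(x) - 1
x₀ = 0.58, x₁ = 2.05

Secant formula: x_{n+1} = x_n - f(x_n)(x_n - x_{n-1})/(f(x_n) - f(x_{n-1}))

Iteration 1:
  f(0.580000) = -0.682146
  f(2.050000) = 0.819093
  x_2 = 2.050000 - 0.819093×(2.050000 - 0.580000)/(0.819093 - (-0.682146))
       = 1.247951
Iteration 2:
  f(2.050000) = 0.819093
  f(1.247951) = 0.183478
  x_3 = 1.247951 - 0.183478×(1.247951 - 2.050000)/(0.183478 - 0.819093)
       = 1.016430
Iteration 3:
  f(1.247951) = 0.183478
  f(1.016430) = -0.135796
  x_4 = 1.016430 - (-0.135796)×(1.016430 - 1.247951)/(-0.135796 - 0.183478)
       = 1.114903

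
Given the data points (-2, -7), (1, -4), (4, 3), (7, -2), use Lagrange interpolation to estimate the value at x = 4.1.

Lagrange interpolation formula:
P(x) = Σ yᵢ × Lᵢ(x)
where Lᵢ(x) = Π_{j≠i} (x - xⱼ)/(xᵢ - xⱼ)

L_0(4.1) = (4.1 - 1)/(-2 - 1) × (4.1 - 4)/(-2 - 4) × (4.1 - 7)/(-2 - 7) = 0.005549
L_1(4.1) = (4.1 - (-2))/(1 - (-2)) × (4.1 - 4)/(1 - 4) × (4.1 - 7)/(1 - 7) = -0.032759
L_2(4.1) = (4.1 - (-2))/(4 - (-2)) × (4.1 - 1)/(4 - 1) × (4.1 - 7)/(4 - 7) = 1.015537
L_3(4.1) = (4.1 - (-2))/(7 - (-2)) × (4.1 - 1)/(7 - 1) × (4.1 - 4)/(7 - 4) = 0.011673

P(4.1) = (-7)×L_0(4.1) + (-4)×L_1(4.1) + 3×L_2(4.1) + (-2)×L_3(4.1)
P(4.1) = 3.115457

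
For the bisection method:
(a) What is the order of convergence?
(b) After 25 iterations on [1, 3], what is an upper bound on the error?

(a) Bisection has linear (order 1) convergence; the error is halved each step.

(b) Error bound = (b-a)/2^n = (3 - 1)/2^{25}
    = 2/2^{25}

(a) 1 (linear); (b) error ≤ 5.96e-08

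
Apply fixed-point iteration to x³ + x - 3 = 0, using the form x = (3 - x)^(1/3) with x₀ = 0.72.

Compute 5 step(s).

Equation: x³ + x - 3 = 0
Fixed-point form: x = (3 - x)^(1/3)
x₀ = 0.72

x_1 = g(0.720000) = 1.316169
x_2 = g(1.316169) = 1.189687
x_3 = g(1.189687) = 1.218759
x_4 = g(1.218759) = 1.212200
x_5 = g(1.212200) = 1.213686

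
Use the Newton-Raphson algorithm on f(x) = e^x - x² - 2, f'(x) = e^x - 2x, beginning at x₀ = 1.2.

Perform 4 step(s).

f(x) = e^x - x² - 2
f'(x) = e^x - 2x
x₀ = 1.2

Newton-Raphson formula: x_{n+1} = x_n - f(x_n)/f'(x_n)

Iteration 1:
  f(1.200000) = -0.119883
  f'(1.200000) = 0.920117
  x_1 = 1.200000 - (-0.119883)/0.920117 = 1.330291
Iteration 2:
  f(1.330291) = 0.012470
  f'(1.330291) = 1.121562
  x_2 = 1.330291 - 0.012470/1.121562 = 1.319173
Iteration 3:
  f(1.319173) = 0.000109
  f'(1.319173) = 1.101981
  x_3 = 1.319173 - 0.000109/1.101981 = 1.319074
Iteration 4:
  f(1.319074) = 0.000000
  f'(1.319074) = 1.101808
  x_4 = 1.319074 - 0.000000/1.101808 = 1.319074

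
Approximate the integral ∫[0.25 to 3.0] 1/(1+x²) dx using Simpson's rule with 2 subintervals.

f(x) = 1/(1+x²)
a = 0.25, b = 3.0, n = 2
h = (b - a)/n = 1.375000

Simpson's rule: (h/3)[f(x₀) + 4f(x₁) + 2f(x₂) + ... + f(xₙ)]

x_0 = 0.2500, f(x_0) = 0.941176, coefficient = 1
x_1 = 1.6250, f(x_1) = 0.274678, coefficient = 4
x_2 = 3.0000, f(x_2) = 0.100000, coefficient = 1

I ≈ (1.375000/3) × 2.139889 = 0.980782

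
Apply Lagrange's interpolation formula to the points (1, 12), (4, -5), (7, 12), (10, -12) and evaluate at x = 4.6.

Lagrange interpolation formula:
P(x) = Σ yᵢ × Lᵢ(x)
where Lᵢ(x) = Π_{j≠i} (x - xⱼ)/(xᵢ - xⱼ)

L_0(4.6) = (4.6 - 4)/(1 - 4) × (4.6 - 7)/(1 - 7) × (4.6 - 10)/(1 - 10) = -0.048000
L_1(4.6) = (4.6 - 1)/(4 - 1) × (4.6 - 7)/(4 - 7) × (4.6 - 10)/(4 - 10) = 0.864000
L_2(4.6) = (4.6 - 1)/(7 - 1) × (4.6 - 4)/(7 - 4) × (4.6 - 10)/(7 - 10) = 0.216000
L_3(4.6) = (4.6 - 1)/(10 - 1) × (4.6 - 4)/(10 - 4) × (4.6 - 7)/(10 - 7) = -0.032000

P(4.6) = 12×L_0(4.6) + (-5)×L_1(4.6) + 12×L_2(4.6) + (-12)×L_3(4.6)
P(4.6) = -1.920000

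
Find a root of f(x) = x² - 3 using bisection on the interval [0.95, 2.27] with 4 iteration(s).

f(x) = x² - 3
Initial interval: [0.95, 2.27]

Iteration 1:
  c_1 = (0.950000 + 2.270000)/2 = 1.610000
  f(c_1) = f(1.610000) = -0.407900
  f(a) × f(c) ≥ 0, new interval: [1.610000, 2.270000]
Iteration 2:
  c_2 = (1.610000 + 2.270000)/2 = 1.940000
  f(c_2) = f(1.940000) = 0.763600
  f(a) × f(c) < 0, new interval: [1.610000, 1.940000]
Iteration 3:
  c_3 = (1.610000 + 1.940000)/2 = 1.775000
  f(c_3) = f(1.775000) = 0.150625
  f(a) × f(c) < 0, new interval: [1.610000, 1.775000]
Iteration 4:
  c_4 = (1.610000 + 1.775000)/2 = 1.692500
  f(c_4) = f(1.692500) = -0.135444
  f(a) × f(c) ≥ 0, new interval: [1.692500, 1.775000]

After 4 iteration(s), the approximation is c_4 = 1.692500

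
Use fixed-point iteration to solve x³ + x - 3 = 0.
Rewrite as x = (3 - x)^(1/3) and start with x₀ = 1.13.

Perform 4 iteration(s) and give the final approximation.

Equation: x³ + x - 3 = 0
Fixed-point form: x = (3 - x)^(1/3)
x₀ = 1.13

x_1 = g(1.130000) = 1.232009
x_2 = g(1.232009) = 1.209187
x_3 = g(1.209187) = 1.214367
x_4 = g(1.214367) = 1.213195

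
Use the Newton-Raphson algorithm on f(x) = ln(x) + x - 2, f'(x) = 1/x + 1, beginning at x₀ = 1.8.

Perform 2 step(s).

f(x) = ln(x) + x - 2
f'(x) = 1/x + 1
x₀ = 1.8

Newton-Raphson formula: x_{n+1} = x_n - f(x_n)/f'(x_n)

Iteration 1:
  f(1.800000) = 0.387787
  f'(1.800000) = 1.555556
  x_1 = 1.800000 - 0.387787/1.555556 = 1.550709
Iteration 2:
  f(1.550709) = -0.010579
  f'(1.550709) = 1.644866
  x_2 = 1.550709 - (-0.010579)/1.644866 = 1.557140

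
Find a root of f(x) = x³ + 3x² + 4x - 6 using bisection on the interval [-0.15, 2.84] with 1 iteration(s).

f(x) = x³ + 3x² + 4x - 6
Initial interval: [-0.15, 2.84]

Iteration 1:
  c_1 = (-0.150000 + 2.840000)/2 = 1.345000
  f(c_1) = f(1.345000) = 7.240214
  f(a) × f(c) < 0, new interval: [-0.150000, 1.345000]

After 1 iteration(s), the approximation is c_1 = 1.345000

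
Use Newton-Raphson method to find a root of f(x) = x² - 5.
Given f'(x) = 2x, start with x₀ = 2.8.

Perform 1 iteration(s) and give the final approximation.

f(x) = x² - 5
f'(x) = 2x
x₀ = 2.8

Newton-Raphson formula: x_{n+1} = x_n - f(x_n)/f'(x_n)

Iteration 1:
  f(2.800000) = 2.840000
  f'(2.800000) = 5.600000
  x_1 = 2.800000 - 2.840000/5.600000 = 2.292857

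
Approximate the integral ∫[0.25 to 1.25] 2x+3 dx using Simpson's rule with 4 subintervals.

f(x) = 2x+3
a = 0.25, b = 1.25, n = 4
h = (b - a)/n = 0.250000

Simpson's rule: (h/3)[f(x₀) + 4f(x₁) + 2f(x₂) + ... + f(xₙ)]

x_0 = 0.2500, f(x_0) = 3.500000, coefficient = 1
x_1 = 0.5000, f(x_1) = 4.000000, coefficient = 4
x_2 = 0.7500, f(x_2) = 4.500000, coefficient = 2
x_3 = 1.0000, f(x_3) = 5.000000, coefficient = 4
x_4 = 1.2500, f(x_4) = 5.500000, coefficient = 1

I ≈ (0.250000/3) × 54.000000 = 4.500000
Exact value: 4.500000
Error: 0.000000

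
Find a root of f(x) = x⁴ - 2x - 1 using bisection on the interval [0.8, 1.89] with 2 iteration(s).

f(x) = x⁴ - 2x - 1
Initial interval: [0.8, 1.89]

Iteration 1:
  c_1 = (0.800000 + 1.890000)/2 = 1.345000
  f(c_1) = f(1.345000) = -0.417429
  f(a) × f(c) ≥ 0, new interval: [1.345000, 1.890000]
Iteration 2:
  c_2 = (1.345000 + 1.890000)/2 = 1.617500
  f(c_2) = f(1.617500) = 2.610058
  f(a) × f(c) < 0, new interval: [1.345000, 1.617500]

After 2 iteration(s), the approximation is c_2 = 1.617500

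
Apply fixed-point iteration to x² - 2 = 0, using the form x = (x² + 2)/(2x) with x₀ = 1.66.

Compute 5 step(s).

Equation: x² - 2 = 0
Fixed-point form: x = (x² + 2)/(2x)
x₀ = 1.66

x_1 = g(1.660000) = 1.432410
x_2 = g(1.432410) = 1.414329
x_3 = g(1.414329) = 1.414214
x_4 = g(1.414214) = 1.414214
x_5 = g(1.414214) = 1.414214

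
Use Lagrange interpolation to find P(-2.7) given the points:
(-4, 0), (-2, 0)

Lagrange interpolation formula:
P(x) = Σ yᵢ × Lᵢ(x)
where Lᵢ(x) = Π_{j≠i} (x - xⱼ)/(xᵢ - xⱼ)

L_0(-2.7) = (-2.7 - (-2))/(-4 - (-2)) = 0.350000
L_1(-2.7) = (-2.7 - (-4))/(-2 - (-4)) = 0.650000

P(-2.7) = 0×L_0(-2.7) + 0×L_1(-2.7)
P(-2.7) = 0.000000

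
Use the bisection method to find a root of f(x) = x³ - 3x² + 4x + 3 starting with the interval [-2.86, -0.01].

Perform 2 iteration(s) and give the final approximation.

f(x) = x³ - 3x² + 4x + 3
Initial interval: [-2.86, -0.01]

Iteration 1:
  c_1 = (-2.860000 + (-0.010000))/2 = -1.435000
  f(c_1) = f(-1.435000) = -11.872663
  f(a) × f(c) ≥ 0, new interval: [-1.435000, -0.010000]
Iteration 2:
  c_2 = (-1.435000 + (-0.010000))/2 = -0.722500
  f(c_2) = f(-0.722500) = -1.833168
  f(a) × f(c) ≥ 0, new interval: [-0.722500, -0.010000]

After 2 iteration(s), the approximation is c_2 = -0.722500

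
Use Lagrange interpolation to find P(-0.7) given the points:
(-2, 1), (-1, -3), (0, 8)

Lagrange interpolation formula:
P(x) = Σ yᵢ × Lᵢ(x)
where Lᵢ(x) = Π_{j≠i} (x - xⱼ)/(xᵢ - xⱼ)

L_0(-0.7) = (-0.7 - (-1))/(-2 - (-1)) × (-0.7 - 0)/(-2 - 0) = -0.105000
L_1(-0.7) = (-0.7 - (-2))/(-1 - (-2)) × (-0.7 - 0)/(-1 - 0) = 0.910000
L_2(-0.7) = (-0.7 - (-2))/(0 - (-2)) × (-0.7 - (-1))/(0 - (-1)) = 0.195000

P(-0.7) = 1×L_0(-0.7) + (-3)×L_1(-0.7) + 8×L_2(-0.7)
P(-0.7) = -1.275000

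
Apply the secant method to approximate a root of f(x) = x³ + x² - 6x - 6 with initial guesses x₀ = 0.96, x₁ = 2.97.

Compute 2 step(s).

f(x) = x³ + x² - 6x - 6
x₀ = 0.96, x₁ = 2.97

Secant formula: x_{n+1} = x_n - f(x_n)(x_n - x_{n-1})/(f(x_n) - f(x_{n-1}))

Iteration 1:
  f(0.960000) = -9.953664
  f(2.970000) = 11.198973
  x_2 = 2.970000 - 11.198973×(2.970000 - 0.960000)/(11.198973 - (-9.953664))
       = 1.905833
Iteration 2:
  f(2.970000) = 11.198973
  f(1.905833) = -6.880432
  x_3 = 1.905833 - (-6.880432)×(1.905833 - 2.970000)/(-6.880432 - 11.198973)
       = 2.310820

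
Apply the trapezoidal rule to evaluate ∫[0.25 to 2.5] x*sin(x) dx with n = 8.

f(x) = x*sin(x)
a = 0.25, b = 2.5, n = 8
h = (b - a)/n = 0.281250

Trapezoidal rule: (h/2)[f(x₀) + 2f(x₁) + 2f(x₂) + ... + f(xₙ)]

x_0 = 0.2500, f(x_0) = 0.061851, coefficient = 1
x_1 = 0.5312, f(x_1) = 0.269137, coefficient = 2
x_2 = 0.8125, f(x_2) = 0.589882, coefficient = 2
x_3 = 1.0938, f(x_3) = 0.971638, coefficient = 2
x_4 = 1.3750, f(x_4) = 1.348728, coefficient = 2
x_5 = 1.6562, f(x_5) = 1.650206, coefficient = 2
x_6 = 1.9375, f(x_6) = 1.808684, coefficient = 2
x_7 = 2.2188, f(x_7) = 1.769055, coefficient = 2
x_8 = 2.5000, f(x_8) = 1.496180, coefficient = 1

I ≈ (0.281250/2) × 18.372693 = 2.583660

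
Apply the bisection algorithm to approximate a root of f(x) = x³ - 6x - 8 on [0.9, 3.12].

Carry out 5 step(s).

f(x) = x³ - 6x - 8
Initial interval: [0.9, 3.12]

Iteration 1:
  c_1 = (0.900000 + 3.120000)/2 = 2.010000
  f(c_1) = f(2.010000) = -11.939399
  f(a) × f(c) ≥ 0, new interval: [2.010000, 3.120000]
Iteration 2:
  c_2 = (2.010000 + 3.120000)/2 = 2.565000
  f(c_2) = f(2.565000) = -6.514288
  f(a) × f(c) ≥ 0, new interval: [2.565000, 3.120000]
Iteration 3:
  c_3 = (2.565000 + 3.120000)/2 = 2.842500
  f(c_3) = f(2.842500) = -2.088151
  f(a) × f(c) ≥ 0, new interval: [2.842500, 3.120000]
Iteration 4:
  c_4 = (2.842500 + 3.120000)/2 = 2.981250
  f(c_4) = f(2.981250) = 0.609407
  f(a) × f(c) < 0, new interval: [2.842500, 2.981250]
Iteration 5:
  c_5 = (2.842500 + 2.981250)/2 = 2.911875
  f(c_5) = f(2.911875) = -0.781415
  f(a) × f(c) ≥ 0, new interval: [2.911875, 2.981250]

After 5 iteration(s), the approximation is c_5 = 2.911875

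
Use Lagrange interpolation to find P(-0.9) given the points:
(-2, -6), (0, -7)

Lagrange interpolation formula:
P(x) = Σ yᵢ × Lᵢ(x)
where Lᵢ(x) = Π_{j≠i} (x - xⱼ)/(xᵢ - xⱼ)

L_0(-0.9) = (-0.9 - 0)/(-2 - 0) = 0.450000
L_1(-0.9) = (-0.9 - (-2))/(0 - (-2)) = 0.550000

P(-0.9) = (-6)×L_0(-0.9) + (-7)×L_1(-0.9)
P(-0.9) = -6.550000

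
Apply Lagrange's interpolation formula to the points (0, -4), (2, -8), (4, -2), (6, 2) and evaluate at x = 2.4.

Lagrange interpolation formula:
P(x) = Σ yᵢ × Lᵢ(x)
where Lᵢ(x) = Π_{j≠i} (x - xⱼ)/(xᵢ - xⱼ)

L_0(2.4) = (2.4 - 2)/(0 - 2) × (2.4 - 4)/(0 - 4) × (2.4 - 6)/(0 - 6) = -0.048000
L_1(2.4) = (2.4 - 0)/(2 - 0) × (2.4 - 4)/(2 - 4) × (2.4 - 6)/(2 - 6) = 0.864000
L_2(2.4) = (2.4 - 0)/(4 - 0) × (2.4 - 2)/(4 - 2) × (2.4 - 6)/(4 - 6) = 0.216000
L_3(2.4) = (2.4 - 0)/(6 - 0) × (2.4 - 2)/(6 - 2) × (2.4 - 4)/(6 - 4) = -0.032000

P(2.4) = (-4)×L_0(2.4) + (-8)×L_1(2.4) + (-2)×L_2(2.4) + 2×L_3(2.4)
P(2.4) = -7.216000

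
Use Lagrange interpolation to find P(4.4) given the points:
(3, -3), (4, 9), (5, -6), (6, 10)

Lagrange interpolation formula:
P(x) = Σ yᵢ × Lᵢ(x)
where Lᵢ(x) = Π_{j≠i} (x - xⱼ)/(xᵢ - xⱼ)

L_0(4.4) = (4.4 - 4)/(3 - 4) × (4.4 - 5)/(3 - 5) × (4.4 - 6)/(3 - 6) = -0.064000
L_1(4.4) = (4.4 - 3)/(4 - 3) × (4.4 - 5)/(4 - 5) × (4.4 - 6)/(4 - 6) = 0.672000
L_2(4.4) = (4.4 - 3)/(5 - 3) × (4.4 - 4)/(5 - 4) × (4.4 - 6)/(5 - 6) = 0.448000
L_3(4.4) = (4.4 - 3)/(6 - 3) × (4.4 - 4)/(6 - 4) × (4.4 - 5)/(6 - 5) = -0.056000

P(4.4) = (-3)×L_0(4.4) + 9×L_1(4.4) + (-6)×L_2(4.4) + 10×L_3(4.4)
P(4.4) = 2.992000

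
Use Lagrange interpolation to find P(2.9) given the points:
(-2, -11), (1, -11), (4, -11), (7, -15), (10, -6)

Lagrange interpolation formula:
P(x) = Σ yᵢ × Lᵢ(x)
where Lᵢ(x) = Π_{j≠i} (x - xⱼ)/(xᵢ - xⱼ)

L_0(2.9) = (2.9 - 1)/(-2 - 1) × (2.9 - 4)/(-2 - 4) × (2.9 - 7)/(-2 - 7) × (2.9 - 10)/(-2 - 10) = -0.031296
L_1(2.9) = (2.9 - (-2))/(1 - (-2)) × (2.9 - 4)/(1 - 4) × (2.9 - 7)/(1 - 7) × (2.9 - 10)/(1 - 10) = 0.322845
L_2(2.9) = (2.9 - (-2))/(4 - (-2)) × (2.9 - 1)/(4 - 1) × (2.9 - 7)/(4 - 7) × (2.9 - 10)/(4 - 10) = 0.836463
L_3(2.9) = (2.9 - (-2))/(7 - (-2)) × (2.9 - 1)/(7 - 1) × (2.9 - 4)/(7 - 4) × (2.9 - 10)/(7 - 10) = -0.149611
L_4(2.9) = (2.9 - (-2))/(10 - (-2)) × (2.9 - 1)/(10 - 1) × (2.9 - 4)/(10 - 4) × (2.9 - 7)/(10 - 7) = 0.021599

P(2.9) = (-11)×L_0(2.9) + (-11)×L_1(2.9) + (-11)×L_2(2.9) + (-15)×L_3(2.9) + (-6)×L_4(2.9)
P(2.9) = -10.293561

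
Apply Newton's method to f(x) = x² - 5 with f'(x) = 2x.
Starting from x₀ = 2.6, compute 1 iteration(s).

f(x) = x² - 5
f'(x) = 2x
x₀ = 2.6

Newton-Raphson formula: x_{n+1} = x_n - f(x_n)/f'(x_n)

Iteration 1:
  f(2.600000) = 1.760000
  f'(2.600000) = 5.200000
  x_1 = 2.600000 - 1.760000/5.200000 = 2.261538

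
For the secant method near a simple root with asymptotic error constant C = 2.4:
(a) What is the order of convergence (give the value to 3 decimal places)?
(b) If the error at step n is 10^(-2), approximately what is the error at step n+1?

(a) Secant method has superlinear convergence with order φ = (1+√5)/2 ≈ 1.618.
    This means |e_{n+1}| ≈ C|e_n|^1.618.

(b) With |e_n| = 10^(-2) and C = 2.4:
    |e_{n+1}| ≈ 2.4 × (10^(-2))^1.618 = 2.4 × 10^(-3.24)

(a) ≈ 1.618 (golden ratio); (b) |e_{n+1}| ≈ 1.394e-03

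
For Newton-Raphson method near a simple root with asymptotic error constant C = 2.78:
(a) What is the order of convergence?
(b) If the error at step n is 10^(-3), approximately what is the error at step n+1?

(a) Newton-Raphson has quadratic (order 2) convergence near simple roots.
    This means |e_{n+1}| ≈ C|e_n|².

(b) With |e_n| = 10^(-3) and C = 2.78:
    |e_{n+1}| ≈ 2.78 × (10^(-3))² = 2.78 × 10^(-6)

(a) 2 (quadratic); (b) |e_{n+1}| ≈ 2.780e-06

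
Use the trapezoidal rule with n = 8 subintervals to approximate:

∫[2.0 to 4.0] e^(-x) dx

f(x) = e^(-x)
a = 2.0, b = 4.0, n = 8
h = (b - a)/n = 0.250000

Trapezoidal rule: (h/2)[f(x₀) + 2f(x₁) + 2f(x₂) + ... + f(xₙ)]

x_0 = 2.0000, f(x_0) = 0.135335, coefficient = 1
x_1 = 2.2500, f(x_1) = 0.105399, coefficient = 2
x_2 = 2.5000, f(x_2) = 0.082085, coefficient = 2
x_3 = 2.7500, f(x_3) = 0.063928, coefficient = 2
x_4 = 3.0000, f(x_4) = 0.049787, coefficient = 2
x_5 = 3.2500, f(x_5) = 0.038774, coefficient = 2
x_6 = 3.5000, f(x_6) = 0.030197, coefficient = 2
x_7 = 3.7500, f(x_7) = 0.023518, coefficient = 2
x_8 = 4.0000, f(x_8) = 0.018316, coefficient = 1

I ≈ (0.250000/2) × 0.941028 = 0.117628
Exact value: 0.117020
Error: 0.000609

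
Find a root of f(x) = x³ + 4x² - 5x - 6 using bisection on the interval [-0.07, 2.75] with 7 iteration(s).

f(x) = x³ + 4x² - 5x - 6
Initial interval: [-0.07, 2.75]

Iteration 1:
  c_1 = (-0.070000 + 2.750000)/2 = 1.340000
  f(c_1) = f(1.340000) = -3.111496
  f(a) × f(c) ≥ 0, new interval: [1.340000, 2.750000]
Iteration 2:
  c_2 = (1.340000 + 2.750000)/2 = 2.045000
  f(c_2) = f(2.045000) = 9.055341
  f(a) × f(c) < 0, new interval: [1.340000, 2.045000]
Iteration 3:
  c_3 = (1.340000 + 2.045000)/2 = 1.692500
  f(c_3) = f(1.692500) = 1.843986
  f(a) × f(c) < 0, new interval: [1.340000, 1.692500]
Iteration 4:
  c_4 = (1.340000 + 1.692500)/2 = 1.516250
  f(c_4) = f(1.516250) = -0.899314
  f(a) × f(c) ≥ 0, new interval: [1.516250, 1.692500]
Iteration 5:
  c_5 = (1.516250 + 1.692500)/2 = 1.604375
  f(c_5) = f(1.604375) = 0.403894
  f(a) × f(c) < 0, new interval: [1.516250, 1.604375]
Iteration 6:
  c_6 = (1.516250 + 1.604375)/2 = 1.560312
  f(c_6) = f(1.560312) = -0.264564
  f(a) × f(c) ≥ 0, new interval: [1.560312, 1.604375]
Iteration 7:
  c_7 = (1.560312 + 1.604375)/2 = 1.582344
  f(c_7) = f(1.582344) = 0.065419
  f(a) × f(c) < 0, new interval: [1.560312, 1.582344]

After 7 iteration(s), the approximation is c_7 = 1.582344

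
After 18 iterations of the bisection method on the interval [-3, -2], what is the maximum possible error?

Bisection error bound: |error| ≤ (b-a)/2^n
|error| ≤ (-2 - (-3))/2^18 = 1/2^18
|error| ≤ 0.0000038147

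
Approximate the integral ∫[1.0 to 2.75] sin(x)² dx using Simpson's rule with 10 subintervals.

f(x) = sin(x)²
a = 1.0, b = 2.75, n = 10
h = (b - a)/n = 0.175000

Simpson's rule: (h/3)[f(x₀) + 4f(x₁) + 2f(x₂) + ... + f(xₙ)]

x_0 = 1.0000, f(x_0) = 0.708073, coefficient = 1
x_1 = 1.1750, f(x_1) = 0.851357, coefficient = 4
x_2 = 1.3500, f(x_2) = 0.952036, coefficient = 2
x_3 = 1.5250, f(x_3) = 0.997904, coefficient = 4
x_4 = 1.7000, f(x_4) = 0.983399, coefficient = 2
x_5 = 1.8750, f(x_5) = 0.910280, coefficient = 4
x_6 = 2.0500, f(x_6) = 0.787412, coefficient = 2
x_7 = 2.2250, f(x_7) = 0.629694, coefficient = 4
x_8 = 2.4000, f(x_8) = 0.456251, coefficient = 2
x_9 = 2.5750, f(x_9) = 0.288112, coefficient = 4
x_10 = 2.7500, f(x_10) = 0.145665, coefficient = 1

I ≈ (0.175000/3) × 21.921319 = 1.278744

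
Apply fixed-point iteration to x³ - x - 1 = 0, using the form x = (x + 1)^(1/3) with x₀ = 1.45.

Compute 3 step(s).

Equation: x³ - x - 1 = 0
Fixed-point form: x = (x + 1)^(1/3)
x₀ = 1.45

x_1 = g(1.450000) = 1.348100
x_2 = g(1.348100) = 1.329144
x_3 = g(1.329144) = 1.325558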